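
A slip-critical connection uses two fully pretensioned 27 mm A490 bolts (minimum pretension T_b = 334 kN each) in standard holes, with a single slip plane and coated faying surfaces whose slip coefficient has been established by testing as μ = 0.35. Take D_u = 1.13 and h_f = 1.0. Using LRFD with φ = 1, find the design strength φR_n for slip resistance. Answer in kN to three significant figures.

264 kN

R_n = μ · D_u · h_f · T_b · n_s · n_b = 0.35 × 1.13 × 1.0 × 334 × 1 × 2 = 264.2 kN.
Design strength φR_n = 1 × 264.2 = 264 kN.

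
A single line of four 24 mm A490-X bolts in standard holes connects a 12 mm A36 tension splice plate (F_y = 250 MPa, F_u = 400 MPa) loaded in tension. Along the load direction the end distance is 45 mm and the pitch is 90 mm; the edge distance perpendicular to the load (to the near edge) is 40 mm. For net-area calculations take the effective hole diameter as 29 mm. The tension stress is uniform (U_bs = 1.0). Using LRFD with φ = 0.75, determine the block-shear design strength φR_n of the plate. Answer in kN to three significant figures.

517 kN

Shear plane L_v = 45 + 3·90 = 315 mm; A_gv = 315 × 12 = 3780 mm².
A_nv = (315 − 3.5·29) × 12 = 2562 mm².
A_nt = (40 − 0.5·29) × 12 = 306 mm².
0.6 F_u A_nv = 614.9 kN; 0.6 F_y A_gv = 567 kN → shear yielding governs the shear term.
R_n = 567 + 1.0 × 400 × 306 / 1000 = 689.4 kN.
Design strength φR_n = 0.75 × 689.4 = 517 kN.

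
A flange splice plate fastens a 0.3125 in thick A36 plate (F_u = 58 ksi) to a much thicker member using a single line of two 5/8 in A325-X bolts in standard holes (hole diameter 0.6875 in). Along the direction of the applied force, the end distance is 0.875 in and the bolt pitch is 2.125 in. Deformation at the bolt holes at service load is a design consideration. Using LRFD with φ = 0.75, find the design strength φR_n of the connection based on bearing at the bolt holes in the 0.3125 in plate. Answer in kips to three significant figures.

29.1 kips

Per bolt r_n = 1.2 l_c t F_u ≤ 2.4 d t F_u; upper limit = 2.4 × 0.625 × 0.3125 × 58 = 27.19 kips.
Edge bolt: l_c = 0.875 − 0.6875/2 = 0.5312 in → 1.2 × 0.5312 × 0.3125 × 58 = 11.55 → r_n = 11.55 kips.
Interior bolts: l_c = 2.125 − 0.6875 = 1.438 in → 1.2 × 1.438 × 0.3125 × 58 = 31.27 → r_n = 27.19 kips.
R_n = 1 × 11.55 + 1 × 27.19 = 38.74 kips.
Design strength φR_n = 0.75 × 38.74 = 29.1 kips.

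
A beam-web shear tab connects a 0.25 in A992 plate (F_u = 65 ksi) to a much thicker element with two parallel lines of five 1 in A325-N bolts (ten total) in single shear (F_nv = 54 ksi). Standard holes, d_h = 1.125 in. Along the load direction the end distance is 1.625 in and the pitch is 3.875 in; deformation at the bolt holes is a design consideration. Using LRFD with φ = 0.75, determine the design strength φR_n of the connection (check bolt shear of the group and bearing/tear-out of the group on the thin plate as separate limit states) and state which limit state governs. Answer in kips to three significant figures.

265 kips (bearing governs)

Bolt shear: A_b = π·1²/4 = 0.7854 in²; R_n = 54 × 0.7854 × 10 × 1 = 424.1 kips → 0.75 × 424.1 = 318 kips.
Bearing (1.2 l_c t F_u ≤ 2.4 d t F_u): upper limit = 2.4·1·0.25·65 = 39 kips.
  Edge l_c = 1.625 − 1.125/2 = 1.062 → r_n = 20.72 kips; interior l_c = 3.875 − 1.125 = 2.75 → r_n = 39 kips.
  R_n,bearing = 2·20.72 + 8·39 = 353.4 kips → 0.75 × 353.4 = 265 kips.
Bearing governs: 265 kips.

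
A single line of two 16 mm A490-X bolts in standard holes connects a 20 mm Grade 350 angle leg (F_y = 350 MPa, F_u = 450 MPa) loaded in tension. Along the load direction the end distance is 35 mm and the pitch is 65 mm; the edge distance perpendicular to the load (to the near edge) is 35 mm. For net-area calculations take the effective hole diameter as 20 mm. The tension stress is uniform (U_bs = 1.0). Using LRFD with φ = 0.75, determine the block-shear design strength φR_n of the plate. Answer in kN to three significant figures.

Shear plane L_v = 35 + 1·65 = 100 mm; A_gv = 100 × 20 = 2000 mm².
A_nv = (100 − 1.5·20) × 20 = 1400 mm².
A_nt = (35 − 0.5·20) × 20 = 500 mm².
0.6 F_u A_nv = 378 kN; 0.6 F_y A_gv = 420 kN → shear rupture governs the shear term.
R_n = 378 + 1.0 × 450 × 500 / 1000 = 603 kN.
Design strength φR_n = 0.75 × 603 = 452 kN.

452 kN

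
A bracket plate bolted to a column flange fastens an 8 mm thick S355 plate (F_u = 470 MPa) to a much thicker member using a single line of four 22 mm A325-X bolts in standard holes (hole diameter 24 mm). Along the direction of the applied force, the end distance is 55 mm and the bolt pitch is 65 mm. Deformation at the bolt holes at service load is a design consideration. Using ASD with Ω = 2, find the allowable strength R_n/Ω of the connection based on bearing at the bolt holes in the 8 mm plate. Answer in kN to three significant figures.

374 kN

Per bolt r_n = 1.2 l_c t F_u ≤ 2.4 d t F_u; upper limit = 2.4 × 22 × 8 × 470 / 1000 = 198.5 kN.
Edge bolt: l_c = 55 − 24/2 = 43 mm → 1.2 × 43 × 8 × 470 / 1000 = 194 → r_n = 194 kN.
Interior bolts: l_c = 65 − 24 = 41 mm → 1.2 × 41 × 8 × 470 / 1000 = 185 → r_n = 185 kN.
R_n = 1 × 194 + 3 × 185 = 749 kN.
Allowable strength R_n/Ω = 749 / 2 = 374 kN.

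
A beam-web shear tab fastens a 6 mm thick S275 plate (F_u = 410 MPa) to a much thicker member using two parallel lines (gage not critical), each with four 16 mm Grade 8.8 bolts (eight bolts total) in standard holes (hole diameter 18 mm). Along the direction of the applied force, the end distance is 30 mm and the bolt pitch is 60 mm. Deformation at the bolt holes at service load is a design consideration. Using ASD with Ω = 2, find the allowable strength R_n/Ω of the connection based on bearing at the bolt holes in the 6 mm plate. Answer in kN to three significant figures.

Per bolt r_n = 1.2 l_c t F_u ≤ 2.4 d t F_u; upper limit = 2.4 × 16 × 6 × 410 / 1000 = 94.46 kN.
Edge bolt: l_c = 30 − 18/2 = 21 mm → 1.2 × 21 × 6 × 410 / 1000 = 61.99 → r_n = 61.99 kN.
Interior bolts: l_c = 60 − 18 = 42 mm → 1.2 × 42 × 6 × 410 / 1000 = 124 → r_n = 94.46 kN.
R_n = 2 × 61.99 + 6 × 94.46 = 690.8 kN.
Allowable strength R_n/Ω = 690.8 / 2 = 345 kN.

345 kN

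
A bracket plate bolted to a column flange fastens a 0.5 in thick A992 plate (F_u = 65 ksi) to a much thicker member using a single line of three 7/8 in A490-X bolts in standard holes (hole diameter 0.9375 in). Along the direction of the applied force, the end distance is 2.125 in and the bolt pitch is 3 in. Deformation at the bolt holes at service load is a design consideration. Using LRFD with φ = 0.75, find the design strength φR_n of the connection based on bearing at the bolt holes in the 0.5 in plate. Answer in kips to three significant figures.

151 kips

Per bolt r_n = 1.2 l_c t F_u ≤ 2.4 d t F_u; upper limit = 2.4 × 0.875 × 0.5 × 65 = 68.25 kips.
Edge bolt: l_c = 2.125 − 0.9375/2 = 1.656 in → 1.2 × 1.656 × 0.5 × 65 = 64.59 → r_n = 64.59 kips.
Interior bolts: l_c = 3 − 0.9375 = 2.062 in → 1.2 × 2.062 × 0.5 × 65 = 80.44 → r_n = 68.25 kips.
R_n = 1 × 64.59 + 2 × 68.25 = 201.1 kips.
Design strength φR_n = 0.75 × 201.1 = 151 kips.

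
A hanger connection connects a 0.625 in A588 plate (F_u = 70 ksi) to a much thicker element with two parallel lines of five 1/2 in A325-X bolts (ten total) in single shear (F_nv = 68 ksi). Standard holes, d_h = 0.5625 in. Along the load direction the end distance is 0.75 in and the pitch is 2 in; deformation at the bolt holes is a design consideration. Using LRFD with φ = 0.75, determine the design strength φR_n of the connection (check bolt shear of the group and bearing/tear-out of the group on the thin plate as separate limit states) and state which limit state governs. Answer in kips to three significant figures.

Bolt shear: A_b = π·0.5²/4 = 0.1963 in²; R_n = 68 × 0.1963 × 10 × 1 = 133.5 kips → 0.75 × 133.5 = 100 kips.
Bearing (1.2 l_c t F_u ≤ 2.4 d t F_u): upper limit = 2.4·0.5·0.625·70 = 52.5 kips.
  Edge l_c = 0.75 − 0.5625/2 = 0.4688 → r_n = 24.61 kips; interior l_c = 2 − 0.5625 = 1.438 → r_n = 52.5 kips.
  R_n,bearing = 2·24.61 + 8·52.5 = 469.2 kips → 0.75 × 469.2 = 352 kips.
Bolt shear governs: 100 kips.

100 kips (bolt shear governs)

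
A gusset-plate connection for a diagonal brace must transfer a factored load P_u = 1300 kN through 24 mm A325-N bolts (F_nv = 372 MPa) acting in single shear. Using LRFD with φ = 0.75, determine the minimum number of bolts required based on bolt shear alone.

A_b = π·24²/4 = 452.4 mm².
Per-bolt design strength φR_n = 0.75 × 372 × 452.4 × 1 / 1000 = 126.2 kN.
n ≥ 1300 / 126.2 = 10.3 → use 11 bolts.

11 bolts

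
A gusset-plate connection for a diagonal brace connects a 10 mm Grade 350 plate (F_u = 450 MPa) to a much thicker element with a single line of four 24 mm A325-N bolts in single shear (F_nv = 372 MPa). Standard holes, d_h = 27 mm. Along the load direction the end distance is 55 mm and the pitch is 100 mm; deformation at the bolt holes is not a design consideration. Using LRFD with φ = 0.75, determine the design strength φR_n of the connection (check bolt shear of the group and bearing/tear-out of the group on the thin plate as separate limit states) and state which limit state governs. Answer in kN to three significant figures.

Bolt shear: A_b = π·24²/4 = 452.4 mm²; R_n = 372 × 452.4 × 4 × 1 / 1000 = 673.2 kN → 0.75 × 673.2 = 505 kN.
Bearing (1.5 l_c t F_u ≤ 3.0 d t F_u): upper limit = 3.0·24·10·450 / 1000 = 324 kN.
  Edge l_c = 55 − 27/2 = 41.5 → r_n = 280.1 kN; interior l_c = 100 − 27 = 73 → r_n = 324 kN.
  R_n,bearing = 1·280.1 + 3·324 = 1252 kN → 0.75 × 1252 = 939 kN.
Bolt shear governs: 505 kN.

505 kN (bolt shear governs)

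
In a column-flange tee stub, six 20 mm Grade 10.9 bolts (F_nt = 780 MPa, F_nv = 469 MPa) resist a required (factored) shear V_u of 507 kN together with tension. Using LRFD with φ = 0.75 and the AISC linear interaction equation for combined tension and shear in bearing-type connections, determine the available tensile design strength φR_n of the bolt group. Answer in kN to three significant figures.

A_b = π·20²/4 = 314.2 mm²; f_rv = 507 × 1000 / (6 × 314.2) = 269 MPa.
F'_nt = 1.3 F_nt − (F_nt / φF_nv) f_rv = 1.3·780 − (780/(0.75·469))·269 = 417.6 MPa, capped at F_nt → F'_nt = 417.6 MPa.
R_n = F'_nt · A_b · n = 417.6 × 314.2 × 6 / 1000 = 787.1 kN.
Design strength φR_n = 0.75 × 787.1 = 590 kN.

590 kN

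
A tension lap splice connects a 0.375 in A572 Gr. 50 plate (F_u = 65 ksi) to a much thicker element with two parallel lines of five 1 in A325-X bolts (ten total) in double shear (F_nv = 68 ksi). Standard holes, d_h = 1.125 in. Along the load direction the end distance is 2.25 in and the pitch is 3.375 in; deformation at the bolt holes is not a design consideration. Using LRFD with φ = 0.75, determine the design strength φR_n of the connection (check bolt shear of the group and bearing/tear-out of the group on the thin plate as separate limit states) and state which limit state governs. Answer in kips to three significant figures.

Bolt shear: A_b = π·1²/4 = 0.7854 in²; R_n = 68 × 0.7854 × 10 × 2 = 1068 kips → 0.75 × 1068 = 801 kips.
Bearing (1.5 l_c t F_u ≤ 3.0 d t F_u): upper limit = 3.0·1·0.375·65 = 73.12 kips.
  Edge l_c = 2.25 − 1.125/2 = 1.688 → r_n = 61.7 kips; interior l_c = 3.375 − 1.125 = 2.25 → r_n = 73.12 kips.
  R_n,bearing = 2·61.7 + 8·73.12 = 708.4 kips → 0.75 × 708.4 = 531 kips.
Bearing governs: 531 kips.

531 kips (bearing governs)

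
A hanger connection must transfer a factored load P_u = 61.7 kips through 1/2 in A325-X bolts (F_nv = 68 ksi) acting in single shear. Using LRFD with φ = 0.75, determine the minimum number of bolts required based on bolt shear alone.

7 bolts

A_b = π·0.5²/4 = 0.1963 in².
Per-bolt design strength φR_n = 0.75 × 68 × 0.1963 × 1 = 10.01 kips.
n ≥ 61.7 / 10.01 = 6.161 → use 7 bolts.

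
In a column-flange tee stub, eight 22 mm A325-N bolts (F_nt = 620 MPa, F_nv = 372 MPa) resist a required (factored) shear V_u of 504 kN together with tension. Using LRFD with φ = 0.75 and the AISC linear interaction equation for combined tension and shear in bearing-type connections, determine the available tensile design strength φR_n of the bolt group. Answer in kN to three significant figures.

998 kN

A_b = π·22²/4 = 380.1 mm²; f_rv = 504 × 1000 / (8 × 380.1) = 165.7 MPa.
F'_nt = 1.3 F_nt − (F_nt / φF_nv) f_rv = 1.3·620 − (620/(0.75·372))·165.7 = 437.7 MPa, capped at F_nt → F'_nt = 437.7 MPa.
R_n = F'_nt · A_b · n = 437.7 × 380.1 × 8 / 1000 = 1331 kN.
Design strength φR_n = 0.75 × 1331 = 998 kN.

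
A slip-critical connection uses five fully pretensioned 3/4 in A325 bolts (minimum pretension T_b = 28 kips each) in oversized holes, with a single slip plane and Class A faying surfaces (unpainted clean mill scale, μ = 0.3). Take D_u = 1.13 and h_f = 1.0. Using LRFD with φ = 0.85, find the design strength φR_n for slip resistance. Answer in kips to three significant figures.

40.3 kips

R_n = μ · D_u · h_f · T_b · n_s · n_b = 0.3 × 1.13 × 1.0 × 28 × 1 × 5 = 47.46 kips.
Design strength φR_n = 0.85 × 47.46 = 40.3 kips.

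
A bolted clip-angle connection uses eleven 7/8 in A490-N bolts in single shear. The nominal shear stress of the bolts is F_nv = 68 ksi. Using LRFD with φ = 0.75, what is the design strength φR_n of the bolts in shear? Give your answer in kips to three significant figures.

A_b = π × 0.875² / 4 = 0.6013 in².
R_n = F_nv · A_b · n · n_s = 68 × 0.6013 × 11 × 1 = 449.8 kips.
Design strength φR_n = 0.75 × 449.8 = 337 kips.

337 kips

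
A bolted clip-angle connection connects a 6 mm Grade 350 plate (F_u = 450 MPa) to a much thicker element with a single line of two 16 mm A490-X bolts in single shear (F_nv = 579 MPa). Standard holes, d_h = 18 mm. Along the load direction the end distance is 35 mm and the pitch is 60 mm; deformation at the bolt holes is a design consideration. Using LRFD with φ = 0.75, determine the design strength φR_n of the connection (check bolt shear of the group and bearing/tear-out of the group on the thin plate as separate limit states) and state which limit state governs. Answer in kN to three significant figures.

141 kN (bearing governs)

Bolt shear: A_b = π·16²/4 = 201.1 mm²; R_n = 579 × 201.1 × 2 × 1 / 1000 = 232.8 kN → 0.75 × 232.8 = 175 kN.
Bearing (1.2 l_c t F_u ≤ 2.4 d t F_u): upper limit = 2.4·16·6·450 / 1000 = 103.7 kN.
  Edge l_c = 35 − 18/2 = 26 → r_n = 84.24 kN; interior l_c = 60 − 18 = 42 → r_n = 103.7 kN.
  R_n,bearing = 1·84.24 + 1·103.7 = 187.9 kN → 0.75 × 187.9 = 141 kN.
Bearing governs: 141 kN.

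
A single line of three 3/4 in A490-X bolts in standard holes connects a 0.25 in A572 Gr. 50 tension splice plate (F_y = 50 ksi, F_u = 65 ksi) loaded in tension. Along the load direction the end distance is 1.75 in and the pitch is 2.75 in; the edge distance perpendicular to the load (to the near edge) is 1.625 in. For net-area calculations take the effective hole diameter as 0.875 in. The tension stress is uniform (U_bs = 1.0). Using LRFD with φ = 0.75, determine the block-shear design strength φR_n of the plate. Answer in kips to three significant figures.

51.5 kips

Shear plane L_v = 1.75 + 2·2.75 = 7.25 in; A_gv = 7.25 × 0.25 = 1.812 in².
A_nv = (7.25 − 2.5·0.875) × 0.25 = 1.266 in².
A_nt = (1.625 − 0.5·0.875) × 0.25 = 0.2969 in².
0.6 F_u A_nv = 49.36 kips; 0.6 F_y A_gv = 54.38 kips → shear rupture governs the shear term.
R_n = 49.36 + 1.0 × 65 × 0.2969 = 68.66 kips.
Design strength φR_n = 0.75 × 68.66 = 51.5 kips.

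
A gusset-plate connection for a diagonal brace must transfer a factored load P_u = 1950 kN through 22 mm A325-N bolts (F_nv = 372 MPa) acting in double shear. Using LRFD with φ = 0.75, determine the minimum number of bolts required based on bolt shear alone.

A_b = π·22²/4 = 380.1 mm².
Per-bolt design strength φR_n = 0.75 × 372 × 380.1 × 2 / 1000 = 212.1 kN.
n ≥ 1950 / 212.1 = 9.193 → use 10 bolts.

10 bolts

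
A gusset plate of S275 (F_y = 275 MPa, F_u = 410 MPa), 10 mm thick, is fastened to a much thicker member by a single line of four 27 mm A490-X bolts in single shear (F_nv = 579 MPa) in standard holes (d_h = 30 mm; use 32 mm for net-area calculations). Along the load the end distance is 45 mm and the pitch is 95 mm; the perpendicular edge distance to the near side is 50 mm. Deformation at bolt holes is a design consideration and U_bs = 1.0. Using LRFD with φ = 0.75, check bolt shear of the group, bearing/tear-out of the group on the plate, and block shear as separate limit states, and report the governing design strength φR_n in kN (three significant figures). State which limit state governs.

Bolt shear: A_b = π·27²/4 = 572.6 mm²; R_n = 579 × 572.6 × 4 × 1 / 1000 = 1326 kN → 0.75 × 1326 = 995 kN.
Bearing: edge l_c = 30, r_n = 147.6 kN; interior l_c = 65, r_n = 265.7 kN; R_n = 147.6 + 3·265.7 = 944.6 kN → 708 kN.
Block shear: A_gv = 3300, A_nv = 2180, A_nt = 340 mm²; R_n = min(0.6F_uA_nv, 0.6F_yA_gv) + U_bs·F_u·A_nt = 675.7 kN → 507 kN.
Block shear governs: 507 kN.

507 kN (block shear governs)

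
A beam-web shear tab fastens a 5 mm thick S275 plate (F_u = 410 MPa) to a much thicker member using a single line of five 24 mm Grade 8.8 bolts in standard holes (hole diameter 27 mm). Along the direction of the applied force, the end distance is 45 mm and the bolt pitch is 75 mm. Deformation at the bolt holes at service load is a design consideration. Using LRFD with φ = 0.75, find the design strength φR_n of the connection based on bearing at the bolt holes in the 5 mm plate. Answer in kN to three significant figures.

412 kN

Per bolt r_n = 1.2 l_c t F_u ≤ 2.4 d t F_u; upper limit = 2.4 × 24 × 5 × 410 / 1000 = 118.1 kN.
Edge bolt: l_c = 45 − 27/2 = 31.5 mm → 1.2 × 31.5 × 5 × 410 / 1000 = 77.49 → r_n = 77.49 kN.
Interior bolts: l_c = 75 − 27 = 48 mm → 1.2 × 48 × 5 × 410 / 1000 = 118.1 → r_n = 118.1 kN.
R_n = 1 × 77.49 + 4 × 118.1 = 549.8 kN.
Design strength φR_n = 0.75 × 549.8 = 412 kN.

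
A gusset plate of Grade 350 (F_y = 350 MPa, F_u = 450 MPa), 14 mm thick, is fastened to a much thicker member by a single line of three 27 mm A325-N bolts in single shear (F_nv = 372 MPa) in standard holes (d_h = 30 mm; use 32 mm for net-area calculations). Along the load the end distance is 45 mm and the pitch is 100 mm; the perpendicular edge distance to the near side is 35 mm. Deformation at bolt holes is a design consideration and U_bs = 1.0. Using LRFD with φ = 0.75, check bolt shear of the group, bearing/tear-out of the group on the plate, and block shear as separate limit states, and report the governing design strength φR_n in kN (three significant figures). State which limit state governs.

Bolt shear: A_b = π·27²/4 = 572.6 mm²; R_n = 372 × 572.6 × 3 × 1 / 1000 = 639 kN → 0.75 × 639 = 479 kN.
Bearing: edge l_c = 30, r_n = 226.8 kN; interior l_c = 70, r_n = 408.2 kN; R_n = 226.8 + 2·408.2 = 1043 kN → 782 kN.
Block shear: A_gv = 3430, A_nv = 2310, A_nt = 266 mm²; R_n = min(0.6F_uA_nv, 0.6F_yA_gv) + U_bs·F_u·A_nt = 743.4 kN → 558 kN.
Bolt shear governs: 479 kN.

479 kN (bolt shear governs)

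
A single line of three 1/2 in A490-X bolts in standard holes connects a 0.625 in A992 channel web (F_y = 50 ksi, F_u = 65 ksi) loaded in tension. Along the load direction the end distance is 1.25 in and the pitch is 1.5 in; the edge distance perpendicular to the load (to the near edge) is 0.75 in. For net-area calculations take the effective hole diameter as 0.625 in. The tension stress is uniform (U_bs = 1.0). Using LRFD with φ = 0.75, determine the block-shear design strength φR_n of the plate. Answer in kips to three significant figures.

Shear plane L_v = 1.25 + 2·1.5 = 4.25 in; A_gv = 4.25 × 0.625 = 2.656 in².
A_nv = (4.25 − 2.5·0.625) × 0.625 = 1.68 in².
A_nt = (0.75 − 0.5·0.625) × 0.625 = 0.2734 in².
0.6 F_u A_nv = 65.51 kips; 0.6 F_y A_gv = 79.69 kips → shear rupture governs the shear term.
R_n = 65.51 + 1.0 × 65 × 0.2734 = 83.28 kips.
Design strength φR_n = 0.75 × 83.28 = 62.5 kips.

62.5 kips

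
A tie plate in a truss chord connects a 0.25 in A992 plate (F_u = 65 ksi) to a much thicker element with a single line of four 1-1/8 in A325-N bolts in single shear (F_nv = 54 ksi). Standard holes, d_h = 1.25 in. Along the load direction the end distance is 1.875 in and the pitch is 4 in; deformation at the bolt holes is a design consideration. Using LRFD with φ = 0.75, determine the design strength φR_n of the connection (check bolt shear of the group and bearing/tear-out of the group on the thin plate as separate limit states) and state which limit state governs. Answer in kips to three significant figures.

Bolt shear: A_b = π·1.125²/4 = 0.994 in²; R_n = 54 × 0.994 × 4 × 1 = 214.7 kips → 0.75 × 214.7 = 161 kips.
Bearing (1.2 l_c t F_u ≤ 2.4 d t F_u): upper limit = 2.4·1.125·0.25·65 = 43.87 kips.
  Edge l_c = 1.875 − 1.25/2 = 1.25 → r_n = 24.38 kips; interior l_c = 4 − 1.25 = 2.75 → r_n = 43.87 kips.
  R_n,bearing = 1·24.38 + 3·43.87 = 156 kips → 0.75 × 156 = 117 kips.
Bearing governs: 117 kips.

117 kips (bearing governs)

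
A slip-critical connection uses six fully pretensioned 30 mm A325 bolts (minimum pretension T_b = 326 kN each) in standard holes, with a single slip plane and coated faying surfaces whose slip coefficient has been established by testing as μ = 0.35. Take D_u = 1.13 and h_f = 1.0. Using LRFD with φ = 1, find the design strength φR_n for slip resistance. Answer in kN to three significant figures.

774 kN

R_n = μ · D_u · h_f · T_b · n_s · n_b = 0.35 × 1.13 × 1.0 × 326 × 1 × 6 = 773.6 kN.
Design strength φR_n = 1 × 773.6 = 774 kN.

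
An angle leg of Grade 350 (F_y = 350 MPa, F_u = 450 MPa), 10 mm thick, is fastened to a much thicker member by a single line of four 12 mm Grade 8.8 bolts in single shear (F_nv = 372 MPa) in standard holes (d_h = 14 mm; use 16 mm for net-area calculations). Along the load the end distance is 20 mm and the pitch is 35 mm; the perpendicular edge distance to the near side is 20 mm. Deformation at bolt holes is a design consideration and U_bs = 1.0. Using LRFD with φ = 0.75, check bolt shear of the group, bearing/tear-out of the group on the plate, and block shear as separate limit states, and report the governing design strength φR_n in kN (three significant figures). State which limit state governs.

126 kN (bolt shear governs)

Bolt shear: A_b = π·12²/4 = 113.1 mm²; R_n = 372 × 113.1 × 4 × 1 / 1000 = 168.3 kN → 0.75 × 168.3 = 126 kN.
Bearing: edge l_c = 13, r_n = 70.2 kN; interior l_c = 21, r_n = 113.4 kN; R_n = 70.2 + 3·113.4 = 410.4 kN → 308 kN.
Block shear: A_gv = 1250, A_nv = 690, A_nt = 120 mm²; R_n = min(0.6F_uA_nv, 0.6F_yA_gv) + U_bs·F_u·A_nt = 240.3 kN → 180 kN.
Bolt shear governs: 126 kN.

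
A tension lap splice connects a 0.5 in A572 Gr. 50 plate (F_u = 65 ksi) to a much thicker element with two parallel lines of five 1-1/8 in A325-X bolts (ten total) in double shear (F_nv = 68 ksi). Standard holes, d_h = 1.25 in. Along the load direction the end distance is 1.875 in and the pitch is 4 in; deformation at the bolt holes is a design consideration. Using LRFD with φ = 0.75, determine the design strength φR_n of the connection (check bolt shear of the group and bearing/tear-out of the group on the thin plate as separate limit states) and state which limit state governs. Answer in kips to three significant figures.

Bolt shear: A_b = π·1.125²/4 = 0.994 in²; R_n = 68 × 0.994 × 10 × 2 = 1352 kips → 0.75 × 1352 = 1010 kips.
Bearing (1.2 l_c t F_u ≤ 2.4 d t F_u): upper limit = 2.4·1.125·0.5·65 = 87.75 kips.
  Edge l_c = 1.875 − 1.25/2 = 1.25 → r_n = 48.75 kips; interior l_c = 4 − 1.25 = 2.75 → r_n = 87.75 kips.
  R_n,bearing = 2·48.75 + 8·87.75 = 799.5 kips → 0.75 × 799.5 = 600 kips.
Bearing governs: 600 kips.

600 kips (bearing governs)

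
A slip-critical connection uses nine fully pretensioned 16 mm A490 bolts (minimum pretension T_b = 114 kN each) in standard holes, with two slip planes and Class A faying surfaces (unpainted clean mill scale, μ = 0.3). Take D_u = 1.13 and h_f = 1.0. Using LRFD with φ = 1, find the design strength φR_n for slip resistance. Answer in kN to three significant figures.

R_n = μ · D_u · h_f · T_b · n_s · n_b = 0.3 × 1.13 × 1.0 × 114 × 2 × 9 = 695.6 kN.
Design strength φR_n = 1 × 695.6 = 696 kN.

696 kN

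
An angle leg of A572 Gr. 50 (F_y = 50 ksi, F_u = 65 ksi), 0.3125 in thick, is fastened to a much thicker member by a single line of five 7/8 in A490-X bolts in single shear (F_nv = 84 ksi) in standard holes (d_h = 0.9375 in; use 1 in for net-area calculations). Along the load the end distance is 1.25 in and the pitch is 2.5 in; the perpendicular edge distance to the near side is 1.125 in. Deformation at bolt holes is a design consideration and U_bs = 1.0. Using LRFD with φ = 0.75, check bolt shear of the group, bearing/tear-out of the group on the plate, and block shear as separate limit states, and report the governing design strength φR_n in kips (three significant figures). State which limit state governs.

71.2 kips (block shear governs)

Bolt shear: A_b = π·0.875²/4 = 0.6013 in²; R_n = 84 × 0.6013 × 5 × 1 = 252.6 kips → 0.75 × 252.6 = 189 kips.
Bearing: edge l_c = 0.7812, r_n = 19.04 kips; interior l_c = 1.562, r_n = 38.09 kips; R_n = 19.04 + 4·38.09 = 171.4 kips → 129 kips.
Block shear: A_gv = 3.516, A_nv = 2.109, A_nt = 0.1953 in²; R_n = min(0.6F_uA_nv, 0.6F_yA_gv) + U_bs·F_u·A_nt = 94.96 kips → 71.2 kips.
Block shear governs: 71.2 kips.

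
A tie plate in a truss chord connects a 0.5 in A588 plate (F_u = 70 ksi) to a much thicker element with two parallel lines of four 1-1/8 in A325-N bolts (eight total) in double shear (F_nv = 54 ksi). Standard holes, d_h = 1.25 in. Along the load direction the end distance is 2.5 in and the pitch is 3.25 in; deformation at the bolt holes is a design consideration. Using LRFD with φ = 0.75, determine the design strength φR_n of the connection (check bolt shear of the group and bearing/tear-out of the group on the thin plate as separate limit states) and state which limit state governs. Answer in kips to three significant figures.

496 kips (bearing governs)

Bolt shear: A_b = π·1.125²/4 = 0.994 in²; R_n = 54 × 0.994 × 8 × 2 = 858.8 kips → 0.75 × 858.8 = 644 kips.
Bearing (1.2 l_c t F_u ≤ 2.4 d t F_u): upper limit = 2.4·1.125·0.5·70 = 94.5 kips.
  Edge l_c = 2.5 − 1.25/2 = 1.875 → r_n = 78.75 kips; interior l_c = 3.25 − 1.25 = 2 → r_n = 84 kips.
  R_n,bearing = 2·78.75 + 6·84 = 661.5 kips → 0.75 × 661.5 = 496 kips.
Bearing governs: 496 kips.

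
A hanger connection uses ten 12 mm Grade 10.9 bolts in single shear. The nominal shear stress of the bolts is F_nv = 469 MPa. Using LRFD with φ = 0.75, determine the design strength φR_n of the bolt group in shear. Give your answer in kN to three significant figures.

398 kN

A_b = π × 12² / 4 = 113.1 mm².
R_n = F_nv · A_b · n · n_s = 469 × 113.1 × 10 × 1 / 1000 = 530.4 kN.
Design strength φR_n = 0.75 × 530.4 = 398 kN.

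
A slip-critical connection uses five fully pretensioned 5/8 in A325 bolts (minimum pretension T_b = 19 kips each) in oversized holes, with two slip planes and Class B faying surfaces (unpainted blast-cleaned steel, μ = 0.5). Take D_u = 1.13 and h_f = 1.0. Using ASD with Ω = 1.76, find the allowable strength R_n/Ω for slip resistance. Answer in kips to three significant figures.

61 kips

R_n = μ · D_u · h_f · T_b · n_s · n_b = 0.5 × 1.13 × 1.0 × 19 × 2 × 5 = 107.3 kips.
Allowable strength R_n/Ω = 107.3 / 1.76 = 61 kips.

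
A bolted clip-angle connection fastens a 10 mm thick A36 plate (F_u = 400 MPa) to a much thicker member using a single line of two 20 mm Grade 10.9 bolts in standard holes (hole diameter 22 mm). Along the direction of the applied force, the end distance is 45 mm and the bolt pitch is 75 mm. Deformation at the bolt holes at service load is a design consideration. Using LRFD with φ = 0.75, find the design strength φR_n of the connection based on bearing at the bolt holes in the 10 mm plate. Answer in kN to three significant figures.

Per bolt r_n = 1.2 l_c t F_u ≤ 2.4 d t F_u; upper limit = 2.4 × 20 × 10 × 400 / 1000 = 192 kN.
Edge bolt: l_c = 45 − 22/2 = 34 mm → 1.2 × 34 × 10 × 400 / 1000 = 163.2 → r_n = 163.2 kN.
Interior bolts: l_c = 75 − 22 = 53 mm → 1.2 × 53 × 10 × 400 / 1000 = 254.4 → r_n = 192 kN.
R_n = 1 × 163.2 + 1 × 192 = 355.2 kN.
Design strength φR_n = 0.75 × 355.2 = 266 kN.

266 kN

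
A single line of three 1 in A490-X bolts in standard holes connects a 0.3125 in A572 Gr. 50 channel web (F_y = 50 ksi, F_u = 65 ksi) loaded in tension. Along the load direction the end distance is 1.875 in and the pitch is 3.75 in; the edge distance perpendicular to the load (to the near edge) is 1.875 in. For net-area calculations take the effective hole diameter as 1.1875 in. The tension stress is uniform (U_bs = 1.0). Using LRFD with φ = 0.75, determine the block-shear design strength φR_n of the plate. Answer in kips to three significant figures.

78.1 kips

Shear plane L_v = 1.875 + 2·3.75 = 9.375 in; A_gv = 9.375 × 0.3125 = 2.93 in².
A_nv = (9.375 − 2.5·1.1875) × 0.3125 = 2.002 in².
A_nt = (1.875 − 0.5·1.1875) × 0.3125 = 0.4004 in².
0.6 F_u A_nv = 78.08 kips; 0.6 F_y A_gv = 87.89 kips → shear rupture governs the shear term.
R_n = 78.08 + 1.0 × 65 × 0.4004 = 104.1 kips.
Design strength φR_n = 0.75 × 104.1 = 78.1 kips.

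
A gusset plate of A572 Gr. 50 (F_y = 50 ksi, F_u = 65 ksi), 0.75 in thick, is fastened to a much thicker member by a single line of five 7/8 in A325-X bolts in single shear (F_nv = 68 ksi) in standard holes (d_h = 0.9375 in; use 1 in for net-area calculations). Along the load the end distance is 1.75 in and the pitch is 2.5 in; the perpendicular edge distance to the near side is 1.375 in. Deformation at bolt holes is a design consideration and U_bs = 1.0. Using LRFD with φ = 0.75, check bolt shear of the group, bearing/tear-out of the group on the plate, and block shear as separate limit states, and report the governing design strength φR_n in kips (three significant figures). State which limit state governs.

Bolt shear: A_b = π·0.875²/4 = 0.6013 in²; R_n = 68 × 0.6013 × 5 × 1 = 204.4 kips → 0.75 × 204.4 = 153 kips.
Bearing: edge l_c = 1.281, r_n = 74.95 kips; interior l_c = 1.562, r_n = 91.41 kips; R_n = 74.95 + 4·91.41 = 440.6 kips → 330 kips.
Block shear: A_gv = 8.812, A_nv = 5.438, A_nt = 0.6562 in²; R_n = min(0.6F_uA_nv, 0.6F_yA_gv) + U_bs·F_u·A_nt = 254.7 kips → 191 kips.
Bolt shear governs: 153 kips.

153 kips (bolt shear governs)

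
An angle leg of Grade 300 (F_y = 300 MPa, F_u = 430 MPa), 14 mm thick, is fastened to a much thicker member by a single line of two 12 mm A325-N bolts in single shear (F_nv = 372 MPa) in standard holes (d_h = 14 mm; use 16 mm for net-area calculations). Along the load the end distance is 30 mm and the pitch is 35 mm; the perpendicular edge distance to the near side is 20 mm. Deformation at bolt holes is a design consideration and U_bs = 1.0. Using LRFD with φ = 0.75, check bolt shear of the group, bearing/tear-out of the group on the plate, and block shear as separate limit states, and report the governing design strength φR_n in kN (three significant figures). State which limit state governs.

63.1 kN (bolt shear governs)

Bolt shear: A_b = π·12²/4 = 113.1 mm²; R_n = 372 × 113.1 × 2 × 1 / 1000 = 84.14 kN → 0.75 × 84.14 = 63.1 kN.
Bearing: edge l_c = 23, r_n = 166.2 kN; interior l_c = 21, r_n = 151.7 kN; R_n = 166.2 + 1·151.7 = 317.9 kN → 238 kN.
Block shear: A_gv = 910, A_nv = 574, A_nt = 168 mm²; R_n = min(0.6F_uA_nv, 0.6F_yA_gv) + U_bs·F_u·A_nt = 220.3 kN → 165 kN.
Bolt shear governs: 63.1 kN.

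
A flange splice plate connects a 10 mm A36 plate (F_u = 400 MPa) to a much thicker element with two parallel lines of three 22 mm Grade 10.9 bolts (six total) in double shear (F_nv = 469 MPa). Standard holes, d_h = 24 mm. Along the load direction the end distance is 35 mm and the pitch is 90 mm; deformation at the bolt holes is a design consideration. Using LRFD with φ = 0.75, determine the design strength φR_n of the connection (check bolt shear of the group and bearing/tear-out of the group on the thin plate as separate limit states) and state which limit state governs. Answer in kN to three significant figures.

Bolt shear: A_b = π·22²/4 = 380.1 mm²; R_n = 469 × 380.1 × 6 × 2 / 1000 = 2139 kN → 0.75 × 2139 = 1600 kN.
Bearing (1.2 l_c t F_u ≤ 2.4 d t F_u): upper limit = 2.4·22·10·400 / 1000 = 211.2 kN.
  Edge l_c = 35 − 24/2 = 23 → r_n = 110.4 kN; interior l_c = 90 − 24 = 66 → r_n = 211.2 kN.
  R_n,bearing = 2·110.4 + 4·211.2 = 1066 kN → 0.75 × 1066 = 799 kN.
Bearing governs: 799 kN.

799 kN (bearing governs)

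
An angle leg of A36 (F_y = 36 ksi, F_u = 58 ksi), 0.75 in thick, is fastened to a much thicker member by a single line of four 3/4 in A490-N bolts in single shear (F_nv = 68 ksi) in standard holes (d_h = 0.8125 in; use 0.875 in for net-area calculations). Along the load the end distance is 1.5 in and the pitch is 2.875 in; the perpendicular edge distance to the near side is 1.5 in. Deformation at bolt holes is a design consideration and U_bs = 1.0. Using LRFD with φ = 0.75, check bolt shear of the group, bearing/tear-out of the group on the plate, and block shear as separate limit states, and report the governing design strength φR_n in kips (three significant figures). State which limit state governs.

Bolt shear: A_b = π·0.75²/4 = 0.4418 in²; R_n = 68 × 0.4418 × 4 × 1 = 120.2 kips → 0.75 × 120.2 = 90.1 kips.
Bearing: edge l_c = 1.094, r_n = 57.09 kips; interior l_c = 2.062, r_n = 78.3 kips; R_n = 57.09 + 3·78.3 = 292 kips → 219 kips.
Block shear: A_gv = 7.594, A_nv = 5.297, A_nt = 0.7969 in²; R_n = min(0.6F_uA_nv, 0.6F_yA_gv) + U_bs·F_u·A_nt = 210.2 kips → 158 kips.
Bolt shear governs: 90.1 kips.

90.1 kips (bolt shear governs)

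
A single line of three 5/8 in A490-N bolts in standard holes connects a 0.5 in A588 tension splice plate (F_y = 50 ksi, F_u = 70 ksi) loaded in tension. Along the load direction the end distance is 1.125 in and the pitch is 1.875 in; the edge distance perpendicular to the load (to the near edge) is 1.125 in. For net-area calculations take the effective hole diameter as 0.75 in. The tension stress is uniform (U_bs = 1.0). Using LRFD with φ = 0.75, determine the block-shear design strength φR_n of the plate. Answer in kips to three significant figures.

Shear plane L_v = 1.125 + 2·1.875 = 4.875 in; A_gv = 4.875 × 0.5 = 2.438 in².
A_nv = (4.875 − 2.5·0.75) × 0.5 = 1.5 in².
A_nt = (1.125 − 0.5·0.75) × 0.5 = 0.375 in².
0.6 F_u A_nv = 63 kips; 0.6 F_y A_gv = 73.12 kips → shear rupture governs the shear term.
R_n = 63 + 1.0 × 70 × 0.375 = 89.25 kips.
Design strength φR_n = 0.75 × 89.25 = 66.9 kips.

66.9 kips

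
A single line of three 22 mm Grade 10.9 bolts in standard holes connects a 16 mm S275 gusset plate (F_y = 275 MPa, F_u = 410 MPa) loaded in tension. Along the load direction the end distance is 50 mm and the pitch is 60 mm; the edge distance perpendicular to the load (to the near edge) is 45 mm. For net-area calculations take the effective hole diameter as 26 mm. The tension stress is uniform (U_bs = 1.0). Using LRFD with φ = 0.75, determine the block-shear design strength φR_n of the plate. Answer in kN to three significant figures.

467 kN

Shear plane L_v = 50 + 2·60 = 170 mm; A_gv = 170 × 16 = 2720 mm².
A_nv = (170 − 2.5·26) × 16 = 1680 mm².
A_nt = (45 − 0.5·26) × 16 = 512 mm².
0.6 F_u A_nv = 413.3 kN; 0.6 F_y A_gv = 448.8 kN → shear rupture governs the shear term.
R_n = 413.3 + 1.0 × 410 × 512 / 1000 = 623.2 kN.
Design strength φR_n = 0.75 × 623.2 = 467 kN.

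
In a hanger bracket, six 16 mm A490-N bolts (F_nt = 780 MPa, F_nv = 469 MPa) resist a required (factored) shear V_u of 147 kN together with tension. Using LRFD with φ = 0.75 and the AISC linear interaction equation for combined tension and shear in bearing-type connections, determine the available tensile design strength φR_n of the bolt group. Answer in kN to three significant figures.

A_b = π·16²/4 = 201.1 mm²; f_rv = 147 × 1000 / (6 × 201.1) = 121.9 MPa.
F'_nt = 1.3 F_nt − (F_nt / φF_nv) f_rv = 1.3·780 − (780/(0.75·469))·121.9 = 743.8 MPa, capped at F_nt → F'_nt = 743.8 MPa.
R_n = F'_nt · A_b · n = 743.8 × 201.1 × 6 / 1000 = 897.3 kN.
Design strength φR_n = 0.75 × 897.3 = 673 kN.

673 kN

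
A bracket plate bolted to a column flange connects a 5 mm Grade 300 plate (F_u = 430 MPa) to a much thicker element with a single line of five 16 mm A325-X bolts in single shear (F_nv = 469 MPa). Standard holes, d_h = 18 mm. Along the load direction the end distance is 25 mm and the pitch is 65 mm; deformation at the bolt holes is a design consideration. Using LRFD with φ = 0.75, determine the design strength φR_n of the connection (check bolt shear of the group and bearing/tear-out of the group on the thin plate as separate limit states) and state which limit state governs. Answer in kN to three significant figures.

279 kN (bearing governs)

Bolt shear: A_b = π·16²/4 = 201.1 mm²; R_n = 469 × 201.1 × 5 × 1 / 1000 = 471.5 kN → 0.75 × 471.5 = 354 kN.
Bearing (1.2 l_c t F_u ≤ 2.4 d t F_u): upper limit = 2.4·16·5·430 / 1000 = 82.56 kN.
  Edge l_c = 25 − 18/2 = 16 → r_n = 41.28 kN; interior l_c = 65 − 18 = 47 → r_n = 82.56 kN.
  R_n,bearing = 1·41.28 + 4·82.56 = 371.5 kN → 0.75 × 371.5 = 279 kN.
Bearing governs: 279 kN.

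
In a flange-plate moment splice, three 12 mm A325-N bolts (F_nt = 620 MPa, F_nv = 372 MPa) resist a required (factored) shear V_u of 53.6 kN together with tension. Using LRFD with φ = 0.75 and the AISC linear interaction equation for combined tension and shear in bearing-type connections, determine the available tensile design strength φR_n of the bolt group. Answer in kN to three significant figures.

116 kN

A_b = π·12²/4 = 113.1 mm²; f_rv = 53.6 × 1000 / (3 × 113.1) = 158 MPa.
F'_nt = 1.3 F_nt − (F_nt / φF_nv) f_rv = 1.3·620 − (620/(0.75·372))·158 = 454.9 MPa, capped at F_nt → F'_nt = 454.9 MPa.
R_n = F'_nt · A_b · n = 454.9 × 113.1 × 3 / 1000 = 154.4 kN.
Design strength φR_n = 0.75 × 154.4 = 116 kN.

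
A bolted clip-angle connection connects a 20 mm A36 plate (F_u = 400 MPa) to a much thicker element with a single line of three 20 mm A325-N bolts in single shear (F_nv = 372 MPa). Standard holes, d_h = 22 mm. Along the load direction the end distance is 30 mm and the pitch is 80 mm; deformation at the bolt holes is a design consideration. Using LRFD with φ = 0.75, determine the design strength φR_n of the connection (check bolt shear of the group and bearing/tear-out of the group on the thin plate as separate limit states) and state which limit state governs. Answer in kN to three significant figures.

263 kN (bolt shear governs)

Bolt shear: A_b = π·20²/4 = 314.2 mm²; R_n = 372 × 314.2 × 3 × 1 / 1000 = 350.6 kN → 0.75 × 350.6 = 263 kN.
Bearing (1.2 l_c t F_u ≤ 2.4 d t F_u): upper limit = 2.4·20·20·400 / 1000 = 384 kN.
  Edge l_c = 30 − 22/2 = 19 → r_n = 182.4 kN; interior l_c = 80 − 22 = 58 → r_n = 384 kN.
  R_n,bearing = 1·182.4 + 2·384 = 950.4 kN → 0.75 × 950.4 = 713 kN.
Bolt shear governs: 263 kN.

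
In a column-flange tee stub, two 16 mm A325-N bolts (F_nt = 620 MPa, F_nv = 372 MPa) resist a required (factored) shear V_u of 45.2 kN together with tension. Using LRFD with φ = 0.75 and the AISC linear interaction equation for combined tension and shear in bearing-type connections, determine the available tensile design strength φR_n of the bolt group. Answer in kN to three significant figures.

168 kN

A_b = π·16²/4 = 201.1 mm²; f_rv = 45.2 × 1000 / (2 × 201.1) = 112.4 MPa.
F'_nt = 1.3 F_nt − (F_nt / φF_nv) f_rv = 1.3·620 − (620/(0.75·372))·112.4 = 556.2 MPa, capped at F_nt → F'_nt = 556.2 MPa.
R_n = F'_nt · A_b · n = 556.2 × 201.1 × 2 / 1000 = 223.7 kN.
Design strength φR_n = 0.75 × 223.7 = 168 kN.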